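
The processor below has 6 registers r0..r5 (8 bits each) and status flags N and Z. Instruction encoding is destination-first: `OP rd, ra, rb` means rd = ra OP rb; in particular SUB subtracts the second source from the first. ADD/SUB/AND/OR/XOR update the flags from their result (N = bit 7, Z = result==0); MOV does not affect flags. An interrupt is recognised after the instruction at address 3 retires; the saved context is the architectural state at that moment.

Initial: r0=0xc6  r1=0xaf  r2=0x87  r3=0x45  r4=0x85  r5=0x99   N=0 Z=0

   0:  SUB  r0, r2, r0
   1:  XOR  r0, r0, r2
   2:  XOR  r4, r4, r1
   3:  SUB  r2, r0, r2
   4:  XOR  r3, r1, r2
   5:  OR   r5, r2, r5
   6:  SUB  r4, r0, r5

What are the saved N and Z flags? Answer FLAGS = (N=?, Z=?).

after  0: r0=0xc1 r1=0xaf r2=0x87 r3=0x45 r4=0x85 r5=0x99  N=1 Z=0
after  1: r0=0x46 r1=0xaf r2=0x87 r3=0x45 r4=0x85 r5=0x99  N=0 Z=0
after  2: r0=0x46 r1=0xaf r2=0x87 r3=0x45 r4=0x2a r5=0x99  N=0 Z=0
after  3: r0=0x46 r1=0xaf r2=0xbf r3=0x45 r4=0x2a r5=0x99  N=1 Z=0
-- IRQ taken; context saved, return-PC = 4 --

FLAGS = (N=1, Z=0)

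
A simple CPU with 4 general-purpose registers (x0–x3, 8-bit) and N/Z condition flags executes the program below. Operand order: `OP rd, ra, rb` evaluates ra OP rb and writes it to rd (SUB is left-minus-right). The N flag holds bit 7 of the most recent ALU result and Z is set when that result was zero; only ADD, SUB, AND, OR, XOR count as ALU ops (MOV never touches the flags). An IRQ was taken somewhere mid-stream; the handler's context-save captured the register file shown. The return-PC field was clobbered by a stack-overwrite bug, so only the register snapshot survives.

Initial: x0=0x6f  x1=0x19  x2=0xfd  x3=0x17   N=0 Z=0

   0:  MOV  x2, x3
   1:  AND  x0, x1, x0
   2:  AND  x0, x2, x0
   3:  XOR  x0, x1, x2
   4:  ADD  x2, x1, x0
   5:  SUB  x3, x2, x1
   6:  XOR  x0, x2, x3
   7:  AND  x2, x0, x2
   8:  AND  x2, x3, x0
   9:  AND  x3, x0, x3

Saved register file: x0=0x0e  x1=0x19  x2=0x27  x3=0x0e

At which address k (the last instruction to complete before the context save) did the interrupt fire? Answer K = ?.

after  0: x0=0x6f x1=0x19 x2=0x17 x3=0x17  N=0 Z=0
after  1: x0=0x09 x1=0x19 x2=0x17 x3=0x17  N=0 Z=0
after  2: x0=0x01 x1=0x19 x2=0x17 x3=0x17  N=0 Z=0
after  3: x0=0x0e x1=0x19 x2=0x17 x3=0x17  N=0 Z=0
after  4: x0=0x0e x1=0x19 x2=0x27 x3=0x17  N=0 Z=0
after  5: x0=0x0e x1=0x19 x2=0x27 x3=0x0e  N=0 Z=0
-- IRQ taken; context saved, return-PC = 6 --

K = 5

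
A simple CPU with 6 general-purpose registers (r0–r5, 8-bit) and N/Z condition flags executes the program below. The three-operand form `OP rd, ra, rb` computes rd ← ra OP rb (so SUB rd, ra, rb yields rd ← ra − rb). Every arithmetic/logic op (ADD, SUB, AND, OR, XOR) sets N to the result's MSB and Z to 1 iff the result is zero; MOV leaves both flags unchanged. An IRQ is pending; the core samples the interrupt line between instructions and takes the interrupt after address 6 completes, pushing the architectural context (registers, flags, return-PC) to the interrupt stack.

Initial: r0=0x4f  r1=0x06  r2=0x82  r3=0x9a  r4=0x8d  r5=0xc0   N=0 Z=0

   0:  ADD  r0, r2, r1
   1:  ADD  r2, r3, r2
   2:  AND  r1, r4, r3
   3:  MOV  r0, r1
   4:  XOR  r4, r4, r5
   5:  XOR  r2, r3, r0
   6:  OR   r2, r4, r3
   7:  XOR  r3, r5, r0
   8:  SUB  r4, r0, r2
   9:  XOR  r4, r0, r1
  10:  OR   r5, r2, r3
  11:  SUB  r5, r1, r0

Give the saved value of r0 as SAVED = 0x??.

after  0: r0=0x88 r1=0x06 r2=0x82 r3=0x9a r4=0x8d r5=0xc0  N=1 Z=0
after  1: r0=0x88 r1=0x06 r2=0x1c r3=0x9a r4=0x8d r5=0xc0  N=0 Z=0
after  2: r0=0x88 r1=0x88 r2=0x1c r3=0x9a r4=0x8d r5=0xc0  N=1 Z=0
after  3: r0=0x88 r1=0x88 r2=0x1c r3=0x9a r4=0x8d r5=0xc0  N=1 Z=0
after  4: r0=0x88 r1=0x88 r2=0x1c r3=0x9a r4=0x4d r5=0xc0  N=0 Z=0
after  5: r0=0x88 r1=0x88 r2=0x12 r3=0x9a r4=0x4d r5=0xc0  N=0 Z=0
after  6: r0=0x88 r1=0x88 r2=0xdf r3=0x9a r4=0x4d r5=0xc0  N=1 Z=0
-- IRQ taken; context saved, return-PC = 7 --

SAVED = 0x88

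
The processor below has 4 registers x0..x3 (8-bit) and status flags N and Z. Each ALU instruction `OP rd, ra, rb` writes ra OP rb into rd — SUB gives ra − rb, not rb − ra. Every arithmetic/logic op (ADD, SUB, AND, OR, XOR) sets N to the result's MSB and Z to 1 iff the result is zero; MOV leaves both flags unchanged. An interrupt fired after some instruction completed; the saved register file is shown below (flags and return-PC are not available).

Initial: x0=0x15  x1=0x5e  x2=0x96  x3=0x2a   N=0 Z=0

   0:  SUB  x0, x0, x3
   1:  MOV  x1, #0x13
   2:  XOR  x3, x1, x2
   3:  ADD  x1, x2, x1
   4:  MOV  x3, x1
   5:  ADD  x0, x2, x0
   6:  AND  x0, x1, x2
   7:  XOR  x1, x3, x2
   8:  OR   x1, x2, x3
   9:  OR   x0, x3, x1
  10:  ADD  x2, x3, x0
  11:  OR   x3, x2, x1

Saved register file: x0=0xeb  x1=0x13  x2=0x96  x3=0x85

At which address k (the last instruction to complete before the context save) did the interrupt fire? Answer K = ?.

K = 2

after  0: x0=0xeb x1=0x5e x2=0x96 x3=0x2a  N=1 Z=0
after  1: x0=0xeb x1=0x13 x2=0x96 x3=0x2a  N=1 Z=0
after  2: x0=0xeb x1=0x13 x2=0x96 x3=0x85  N=1 Z=0
-- IRQ taken; context saved, return-PC = 3 --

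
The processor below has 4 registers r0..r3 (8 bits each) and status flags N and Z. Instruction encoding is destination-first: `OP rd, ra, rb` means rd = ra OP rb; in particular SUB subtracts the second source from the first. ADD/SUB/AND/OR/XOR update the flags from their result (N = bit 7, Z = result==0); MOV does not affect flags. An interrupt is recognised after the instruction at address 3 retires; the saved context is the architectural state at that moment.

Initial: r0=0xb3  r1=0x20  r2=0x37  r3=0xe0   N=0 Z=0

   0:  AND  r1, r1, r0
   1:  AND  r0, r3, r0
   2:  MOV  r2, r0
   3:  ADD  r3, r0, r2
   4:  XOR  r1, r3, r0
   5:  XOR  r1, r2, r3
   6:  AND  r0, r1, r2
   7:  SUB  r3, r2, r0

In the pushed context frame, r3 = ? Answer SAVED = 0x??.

SAVED = 0x40

after  0: r0=0xb3 r1=0x20 r2=0x37 r3=0xe0  N=0 Z=0
after  1: r0=0xa0 r1=0x20 r2=0x37 r3=0xe0  N=1 Z=0
after  2: r0=0xa0 r1=0x20 r2=0xa0 r3=0xe0  N=1 Z=0
after  3: r0=0xa0 r1=0x20 r2=0xa0 r3=0x40  N=0 Z=0
-- IRQ taken; context saved, return-PC = 4 --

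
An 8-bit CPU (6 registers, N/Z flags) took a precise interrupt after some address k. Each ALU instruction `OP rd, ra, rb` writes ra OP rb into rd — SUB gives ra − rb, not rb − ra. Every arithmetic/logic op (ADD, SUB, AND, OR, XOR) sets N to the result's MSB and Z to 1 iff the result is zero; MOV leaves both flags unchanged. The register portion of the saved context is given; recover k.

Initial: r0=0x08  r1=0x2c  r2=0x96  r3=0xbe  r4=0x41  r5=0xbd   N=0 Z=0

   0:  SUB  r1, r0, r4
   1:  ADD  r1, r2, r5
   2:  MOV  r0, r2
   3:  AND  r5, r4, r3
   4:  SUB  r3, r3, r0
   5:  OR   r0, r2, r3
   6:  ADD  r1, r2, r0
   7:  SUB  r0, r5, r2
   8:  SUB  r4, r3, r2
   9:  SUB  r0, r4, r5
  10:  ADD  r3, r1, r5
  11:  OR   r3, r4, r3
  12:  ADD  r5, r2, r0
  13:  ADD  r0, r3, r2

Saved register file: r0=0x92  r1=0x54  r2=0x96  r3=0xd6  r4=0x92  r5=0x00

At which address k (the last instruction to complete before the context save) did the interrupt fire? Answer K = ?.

K = 11

after  0: r0=0x08 r1=0xc7 r2=0x96 r3=0xbe r4=0x41 r5=0xbd  N=1 Z=0
after  1: r0=0x08 r1=0x53 r2=0x96 r3=0xbe r4=0x41 r5=0xbd  N=0 Z=0
after  2: r0=0x96 r1=0x53 r2=0x96 r3=0xbe r4=0x41 r5=0xbd  N=0 Z=0
after  3: r0=0x96 r1=0x53 r2=0x96 r3=0xbe r4=0x41 r5=0x00  N=0 Z=1
after  4: r0=0x96 r1=0x53 r2=0x96 r3=0x28 r4=0x41 r5=0x00  N=0 Z=0
after  5: r0=0xbe r1=0x53 r2=0x96 r3=0x28 r4=0x41 r5=0x00  N=1 Z=0
after  6: r0=0xbe r1=0x54 r2=0x96 r3=0x28 r4=0x41 r5=0x00  N=0 Z=0
after  7: r0=0x6a r1=0x54 r2=0x96 r3=0x28 r4=0x41 r5=0x00  N=0 Z=0
after  8: r0=0x6a r1=0x54 r2=0x96 r3=0x28 r4=0x92 r5=0x00  N=1 Z=0
after  9: r0=0x92 r1=0x54 r2=0x96 r3=0x28 r4=0x92 r5=0x00  N=1 Z=0
after 10: r0=0x92 r1=0x54 r2=0x96 r3=0x54 r4=0x92 r5=0x00  N=0 Z=0
after 11: r0=0x92 r1=0x54 r2=0x96 r3=0xd6 r4=0x92 r5=0x00  N=1 Z=0
-- IRQ taken; context saved, return-PC = 12 --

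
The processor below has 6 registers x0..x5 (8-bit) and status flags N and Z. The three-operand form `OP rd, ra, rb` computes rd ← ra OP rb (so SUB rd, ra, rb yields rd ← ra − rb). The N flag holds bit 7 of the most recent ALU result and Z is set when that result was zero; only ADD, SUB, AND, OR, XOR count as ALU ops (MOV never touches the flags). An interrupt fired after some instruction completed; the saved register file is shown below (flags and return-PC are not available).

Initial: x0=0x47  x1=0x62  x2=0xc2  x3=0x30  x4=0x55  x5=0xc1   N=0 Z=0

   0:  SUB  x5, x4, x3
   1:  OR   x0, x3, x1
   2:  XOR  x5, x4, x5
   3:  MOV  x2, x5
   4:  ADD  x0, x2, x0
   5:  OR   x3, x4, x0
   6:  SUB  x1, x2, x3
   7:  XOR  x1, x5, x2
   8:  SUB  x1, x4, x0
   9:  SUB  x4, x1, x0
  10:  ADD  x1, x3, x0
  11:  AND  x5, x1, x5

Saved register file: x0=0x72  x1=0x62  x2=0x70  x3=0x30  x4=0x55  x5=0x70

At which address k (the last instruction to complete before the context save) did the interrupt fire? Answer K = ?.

K = 3

after  0: x0=0x47 x1=0x62 x2=0xc2 x3=0x30 x4=0x55 x5=0x25  N=0 Z=0
after  1: x0=0x72 x1=0x62 x2=0xc2 x3=0x30 x4=0x55 x5=0x25  N=0 Z=0
after  2: x0=0x72 x1=0x62 x2=0xc2 x3=0x30 x4=0x55 x5=0x70  N=0 Z=0
after  3: x0=0x72 x1=0x62 x2=0x70 x3=0x30 x4=0x55 x5=0x70  N=0 Z=0
-- IRQ taken; context saved, return-PC = 4 --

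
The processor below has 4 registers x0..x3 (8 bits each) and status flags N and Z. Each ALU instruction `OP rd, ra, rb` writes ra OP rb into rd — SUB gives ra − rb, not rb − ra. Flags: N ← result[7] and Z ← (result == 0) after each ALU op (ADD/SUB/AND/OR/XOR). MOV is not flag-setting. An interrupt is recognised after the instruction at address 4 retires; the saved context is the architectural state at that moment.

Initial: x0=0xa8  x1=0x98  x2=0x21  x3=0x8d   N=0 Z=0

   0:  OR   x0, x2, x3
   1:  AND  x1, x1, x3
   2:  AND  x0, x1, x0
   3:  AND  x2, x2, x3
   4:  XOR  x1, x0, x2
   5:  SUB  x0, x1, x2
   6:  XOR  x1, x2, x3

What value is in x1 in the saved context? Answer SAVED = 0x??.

SAVED = 0x89

after  0: x0=0xad x1=0x98 x2=0x21 x3=0x8d  N=1 Z=0
after  1: x0=0xad x1=0x88 x2=0x21 x3=0x8d  N=1 Z=0
after  2: x0=0x88 x1=0x88 x2=0x21 x3=0x8d  N=1 Z=0
after  3: x0=0x88 x1=0x88 x2=0x01 x3=0x8d  N=0 Z=0
after  4: x0=0x88 x1=0x89 x2=0x01 x3=0x8d  N=1 Z=0
-- IRQ taken; context saved, return-PC = 5 --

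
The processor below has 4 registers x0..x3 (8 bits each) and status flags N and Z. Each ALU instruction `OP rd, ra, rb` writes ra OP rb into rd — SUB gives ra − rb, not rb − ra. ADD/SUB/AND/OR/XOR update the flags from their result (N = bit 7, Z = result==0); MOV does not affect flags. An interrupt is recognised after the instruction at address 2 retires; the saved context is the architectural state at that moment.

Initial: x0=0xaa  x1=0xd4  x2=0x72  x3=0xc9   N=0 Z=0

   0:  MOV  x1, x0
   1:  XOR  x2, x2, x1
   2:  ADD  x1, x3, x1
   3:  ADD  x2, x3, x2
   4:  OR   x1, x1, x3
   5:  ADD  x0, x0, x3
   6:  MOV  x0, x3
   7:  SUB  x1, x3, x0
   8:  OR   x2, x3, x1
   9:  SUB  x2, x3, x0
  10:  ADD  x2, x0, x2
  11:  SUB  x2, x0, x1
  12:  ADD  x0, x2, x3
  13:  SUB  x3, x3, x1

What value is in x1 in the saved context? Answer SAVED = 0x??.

after  0: x0=0xaa x1=0xaa x2=0x72 x3=0xc9  N=0 Z=0
after  1: x0=0xaa x1=0xaa x2=0xd8 x3=0xc9  N=1 Z=0
after  2: x0=0xaa x1=0x73 x2=0xd8 x3=0xc9  N=0 Z=0
-- IRQ taken; context saved, return-PC = 3 --

SAVED = 0x73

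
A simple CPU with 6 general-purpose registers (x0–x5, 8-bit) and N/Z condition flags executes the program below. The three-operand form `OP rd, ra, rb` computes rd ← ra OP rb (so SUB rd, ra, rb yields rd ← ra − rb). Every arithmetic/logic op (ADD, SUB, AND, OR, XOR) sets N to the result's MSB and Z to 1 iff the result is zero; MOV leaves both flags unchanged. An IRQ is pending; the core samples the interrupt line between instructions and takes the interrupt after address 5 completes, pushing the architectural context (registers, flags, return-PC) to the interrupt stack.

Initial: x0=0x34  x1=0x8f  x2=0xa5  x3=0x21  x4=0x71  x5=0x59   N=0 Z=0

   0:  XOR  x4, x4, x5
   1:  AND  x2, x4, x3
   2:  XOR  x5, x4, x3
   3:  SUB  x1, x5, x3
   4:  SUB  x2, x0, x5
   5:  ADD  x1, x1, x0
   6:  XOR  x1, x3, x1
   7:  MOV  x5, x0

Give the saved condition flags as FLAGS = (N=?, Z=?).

after  0: x0=0x34 x1=0x8f x2=0xa5 x3=0x21 x4=0x28 x5=0x59  N=0 Z=0
after  1: x0=0x34 x1=0x8f x2=0x20 x3=0x21 x4=0x28 x5=0x59  N=0 Z=0
after  2: x0=0x34 x1=0x8f x2=0x20 x3=0x21 x4=0x28 x5=0x09  N=0 Z=0
after  3: x0=0x34 x1=0xe8 x2=0x20 x3=0x21 x4=0x28 x5=0x09  N=1 Z=0
after  4: x0=0x34 x1=0xe8 x2=0x2b x3=0x21 x4=0x28 x5=0x09  N=0 Z=0
after  5: x0=0x34 x1=0x1c x2=0x2b x3=0x21 x4=0x28 x5=0x09  N=0 Z=0
-- IRQ taken; context saved, return-PC = 6 --

FLAGS = (N=0, Z=0)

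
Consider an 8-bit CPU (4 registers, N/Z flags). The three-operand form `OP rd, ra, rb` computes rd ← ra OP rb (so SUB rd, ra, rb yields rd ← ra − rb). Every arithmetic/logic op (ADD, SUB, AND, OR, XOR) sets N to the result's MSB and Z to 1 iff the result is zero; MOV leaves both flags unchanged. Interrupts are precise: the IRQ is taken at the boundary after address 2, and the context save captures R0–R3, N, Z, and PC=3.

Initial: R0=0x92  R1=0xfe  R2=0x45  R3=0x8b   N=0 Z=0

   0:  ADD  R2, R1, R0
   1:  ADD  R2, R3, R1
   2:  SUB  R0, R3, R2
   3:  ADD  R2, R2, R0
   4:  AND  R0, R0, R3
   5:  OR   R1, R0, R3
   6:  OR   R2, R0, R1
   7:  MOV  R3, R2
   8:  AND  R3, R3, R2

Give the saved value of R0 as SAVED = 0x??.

after  0: R0=0x92 R1=0xfe R2=0x90 R3=0x8b  N=1 Z=0
after  1: R0=0x92 R1=0xfe R2=0x89 R3=0x8b  N=1 Z=0
after  2: R0=0x02 R1=0xfe R2=0x89 R3=0x8b  N=0 Z=0
-- IRQ taken; context saved, return-PC = 3 --

SAVED = 0x02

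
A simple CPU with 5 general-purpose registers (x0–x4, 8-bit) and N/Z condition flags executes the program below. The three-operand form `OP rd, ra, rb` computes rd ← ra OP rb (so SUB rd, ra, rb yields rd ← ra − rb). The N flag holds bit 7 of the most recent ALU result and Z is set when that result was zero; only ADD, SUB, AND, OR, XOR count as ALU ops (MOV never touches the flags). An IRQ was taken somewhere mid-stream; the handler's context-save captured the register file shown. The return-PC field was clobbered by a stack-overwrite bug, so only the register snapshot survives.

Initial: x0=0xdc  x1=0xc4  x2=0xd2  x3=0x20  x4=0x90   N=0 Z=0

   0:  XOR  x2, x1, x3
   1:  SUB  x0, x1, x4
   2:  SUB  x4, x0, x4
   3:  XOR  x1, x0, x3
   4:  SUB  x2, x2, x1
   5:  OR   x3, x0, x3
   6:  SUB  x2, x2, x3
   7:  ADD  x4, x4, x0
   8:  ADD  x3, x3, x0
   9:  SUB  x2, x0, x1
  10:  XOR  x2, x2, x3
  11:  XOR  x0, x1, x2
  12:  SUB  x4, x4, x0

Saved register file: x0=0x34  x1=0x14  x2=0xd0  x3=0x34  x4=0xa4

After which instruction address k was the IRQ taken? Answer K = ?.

K = 5

after  0: x0=0xdc x1=0xc4 x2=0xe4 x3=0x20 x4=0x90  N=1 Z=0
after  1: x0=0x34 x1=0xc4 x2=0xe4 x3=0x20 x4=0x90  N=0 Z=0
after  2: x0=0x34 x1=0xc4 x2=0xe4 x3=0x20 x4=0xa4  N=1 Z=0
after  3: x0=0x34 x1=0x14 x2=0xe4 x3=0x20 x4=0xa4  N=0 Z=0
after  4: x0=0x34 x1=0x14 x2=0xd0 x3=0x20 x4=0xa4  N=1 Z=0
after  5: x0=0x34 x1=0x14 x2=0xd0 x3=0x34 x4=0xa4  N=0 Z=0
-- IRQ taken; context saved, return-PC = 6 --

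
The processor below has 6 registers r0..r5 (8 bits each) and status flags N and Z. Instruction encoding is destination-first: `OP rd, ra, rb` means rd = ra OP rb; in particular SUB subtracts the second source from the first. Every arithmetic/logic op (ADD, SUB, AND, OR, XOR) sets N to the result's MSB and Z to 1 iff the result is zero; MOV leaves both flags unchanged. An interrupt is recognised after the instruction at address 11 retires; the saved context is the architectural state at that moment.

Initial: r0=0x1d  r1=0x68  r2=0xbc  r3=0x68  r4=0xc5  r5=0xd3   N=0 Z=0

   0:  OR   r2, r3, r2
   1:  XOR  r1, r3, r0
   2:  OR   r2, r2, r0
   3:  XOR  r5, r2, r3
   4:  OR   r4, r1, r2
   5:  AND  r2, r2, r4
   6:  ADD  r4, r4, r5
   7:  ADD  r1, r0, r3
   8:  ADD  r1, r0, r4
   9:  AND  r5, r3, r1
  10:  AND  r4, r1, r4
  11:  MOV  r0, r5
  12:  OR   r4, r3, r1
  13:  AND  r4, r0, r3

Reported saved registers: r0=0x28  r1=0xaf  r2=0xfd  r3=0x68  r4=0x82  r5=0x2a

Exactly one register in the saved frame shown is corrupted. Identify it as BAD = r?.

after  0: r0=0x1d r1=0x68 r2=0xfc r3=0x68 r4=0xc5 r5=0xd3  N=1 Z=0
after  1: r0=0x1d r1=0x75 r2=0xfc r3=0x68 r4=0xc5 r5=0xd3  N=0 Z=0
after  2: r0=0x1d r1=0x75 r2=0xfd r3=0x68 r4=0xc5 r5=0xd3  N=1 Z=0
after  3: r0=0x1d r1=0x75 r2=0xfd r3=0x68 r4=0xc5 r5=0x95  N=1 Z=0
after  4: r0=0x1d r1=0x75 r2=0xfd r3=0x68 r4=0xfd r5=0x95  N=1 Z=0
after  5: r0=0x1d r1=0x75 r2=0xfd r3=0x68 r4=0xfd r5=0x95  N=1 Z=0
after  6: r0=0x1d r1=0x75 r2=0xfd r3=0x68 r4=0x92 r5=0x95  N=1 Z=0
after  7: r0=0x1d r1=0x85 r2=0xfd r3=0x68 r4=0x92 r5=0x95  N=1 Z=0
after  8: r0=0x1d r1=0xaf r2=0xfd r3=0x68 r4=0x92 r5=0x95  N=1 Z=0
after  9: r0=0x1d r1=0xaf r2=0xfd r3=0x68 r4=0x92 r5=0x28  N=0 Z=0
after 10: r0=0x1d r1=0xaf r2=0xfd r3=0x68 r4=0x82 r5=0x28  N=1 Z=0
after 11: r0=0x28 r1=0xaf r2=0xfd r3=0x68 r4=0x82 r5=0x28  N=1 Z=0
-- IRQ taken; context saved, return-PC = 12 --
mismatch: r5: reported 0x2a vs actual 0x28

BAD = r5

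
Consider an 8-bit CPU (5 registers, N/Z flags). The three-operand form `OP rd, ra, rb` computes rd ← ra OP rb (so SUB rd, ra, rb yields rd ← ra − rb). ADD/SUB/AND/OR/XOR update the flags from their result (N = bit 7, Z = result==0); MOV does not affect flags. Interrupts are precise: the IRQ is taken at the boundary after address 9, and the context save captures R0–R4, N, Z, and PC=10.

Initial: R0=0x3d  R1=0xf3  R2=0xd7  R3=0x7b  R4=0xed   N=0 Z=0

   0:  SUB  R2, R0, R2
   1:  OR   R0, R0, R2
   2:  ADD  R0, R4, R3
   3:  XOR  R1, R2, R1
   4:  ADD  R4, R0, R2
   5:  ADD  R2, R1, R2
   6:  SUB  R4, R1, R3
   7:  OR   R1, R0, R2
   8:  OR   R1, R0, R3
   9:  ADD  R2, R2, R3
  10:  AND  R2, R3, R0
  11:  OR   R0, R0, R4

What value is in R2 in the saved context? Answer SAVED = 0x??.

after  0: R0=0x3d R1=0xf3 R2=0x66 R3=0x7b R4=0xed  N=0 Z=0
after  1: R0=0x7f R1=0xf3 R2=0x66 R3=0x7b R4=0xed  N=0 Z=0
after  2: R0=0x68 R1=0xf3 R2=0x66 R3=0x7b R4=0xed  N=0 Z=0
after  3: R0=0x68 R1=0x95 R2=0x66 R3=0x7b R4=0xed  N=1 Z=0
after  4: R0=0x68 R1=0x95 R2=0x66 R3=0x7b R4=0xce  N=1 Z=0
after  5: R0=0x68 R1=0x95 R2=0xfb R3=0x7b R4=0xce  N=1 Z=0
after  6: R0=0x68 R1=0x95 R2=0xfb R3=0x7b R4=0x1a  N=0 Z=0
after  7: R0=0x68 R1=0xfb R2=0xfb R3=0x7b R4=0x1a  N=1 Z=0
after  8: R0=0x68 R1=0x7b R2=0xfb R3=0x7b R4=0x1a  N=0 Z=0
after  9: R0=0x68 R1=0x7b R2=0x76 R3=0x7b R4=0x1a  N=0 Z=0
-- IRQ taken; context saved, return-PC = 10 --

SAVED = 0x76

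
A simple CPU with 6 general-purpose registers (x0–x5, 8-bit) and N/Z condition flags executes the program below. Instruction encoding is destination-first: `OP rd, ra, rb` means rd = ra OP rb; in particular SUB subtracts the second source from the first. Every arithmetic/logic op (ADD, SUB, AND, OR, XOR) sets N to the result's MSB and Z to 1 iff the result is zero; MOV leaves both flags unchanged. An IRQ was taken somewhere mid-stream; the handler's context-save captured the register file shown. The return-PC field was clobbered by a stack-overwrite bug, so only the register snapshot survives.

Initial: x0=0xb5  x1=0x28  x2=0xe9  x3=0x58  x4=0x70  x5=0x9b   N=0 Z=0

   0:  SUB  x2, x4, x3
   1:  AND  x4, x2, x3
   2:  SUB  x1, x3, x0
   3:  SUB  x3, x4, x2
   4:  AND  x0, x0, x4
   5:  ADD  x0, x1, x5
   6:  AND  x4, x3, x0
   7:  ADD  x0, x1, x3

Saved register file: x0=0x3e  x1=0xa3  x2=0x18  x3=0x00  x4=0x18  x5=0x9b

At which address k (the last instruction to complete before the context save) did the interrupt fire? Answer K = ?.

after  0: x0=0xb5 x1=0x28 x2=0x18 x3=0x58 x4=0x70 x5=0x9b  N=0 Z=0
after  1: x0=0xb5 x1=0x28 x2=0x18 x3=0x58 x4=0x18 x5=0x9b  N=0 Z=0
after  2: x0=0xb5 x1=0xa3 x2=0x18 x3=0x58 x4=0x18 x5=0x9b  N=1 Z=0
after  3: x0=0xb5 x1=0xa3 x2=0x18 x3=0x00 x4=0x18 x5=0x9b  N=0 Z=1
after  4: x0=0x10 x1=0xa3 x2=0x18 x3=0x00 x4=0x18 x5=0x9b  N=0 Z=0
after  5: x0=0x3e x1=0xa3 x2=0x18 x3=0x00 x4=0x18 x5=0x9b  N=0 Z=0
-- IRQ taken; context saved, return-PC = 6 --

K = 5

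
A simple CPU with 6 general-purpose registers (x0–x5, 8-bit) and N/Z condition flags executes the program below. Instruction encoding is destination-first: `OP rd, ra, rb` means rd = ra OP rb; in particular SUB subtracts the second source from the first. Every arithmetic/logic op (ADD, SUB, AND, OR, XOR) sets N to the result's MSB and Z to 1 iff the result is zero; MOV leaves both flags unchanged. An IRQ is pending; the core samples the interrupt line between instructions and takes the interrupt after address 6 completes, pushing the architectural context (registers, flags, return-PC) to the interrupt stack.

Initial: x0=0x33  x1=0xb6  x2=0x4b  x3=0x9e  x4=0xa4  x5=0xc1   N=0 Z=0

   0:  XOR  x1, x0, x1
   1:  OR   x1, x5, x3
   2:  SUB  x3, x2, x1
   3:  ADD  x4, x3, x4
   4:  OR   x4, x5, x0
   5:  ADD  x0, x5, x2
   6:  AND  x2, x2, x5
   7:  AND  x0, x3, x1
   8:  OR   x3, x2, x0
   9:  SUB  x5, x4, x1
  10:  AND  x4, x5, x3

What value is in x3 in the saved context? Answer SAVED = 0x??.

SAVED = 0x6c

after  0: x0=0x33 x1=0x85 x2=0x4b x3=0x9e x4=0xa4 x5=0xc1  N=1 Z=0
after  1: x0=0x33 x1=0xdf x2=0x4b x3=0x9e x4=0xa4 x5=0xc1  N=1 Z=0
after  2: x0=0x33 x1=0xdf x2=0x4b x3=0x6c x4=0xa4 x5=0xc1  N=0 Z=0
after  3: x0=0x33 x1=0xdf x2=0x4b x3=0x6c x4=0x10 x5=0xc1  N=0 Z=0
after  4: x0=0x33 x1=0xdf x2=0x4b x3=0x6c x4=0xf3 x5=0xc1  N=1 Z=0
after  5: x0=0x0c x1=0xdf x2=0x4b x3=0x6c x4=0xf3 x5=0xc1  N=0 Z=0
after  6: x0=0x0c x1=0xdf x2=0x41 x3=0x6c x4=0xf3 x5=0xc1  N=0 Z=0
-- IRQ taken; context saved, return-PC = 7 --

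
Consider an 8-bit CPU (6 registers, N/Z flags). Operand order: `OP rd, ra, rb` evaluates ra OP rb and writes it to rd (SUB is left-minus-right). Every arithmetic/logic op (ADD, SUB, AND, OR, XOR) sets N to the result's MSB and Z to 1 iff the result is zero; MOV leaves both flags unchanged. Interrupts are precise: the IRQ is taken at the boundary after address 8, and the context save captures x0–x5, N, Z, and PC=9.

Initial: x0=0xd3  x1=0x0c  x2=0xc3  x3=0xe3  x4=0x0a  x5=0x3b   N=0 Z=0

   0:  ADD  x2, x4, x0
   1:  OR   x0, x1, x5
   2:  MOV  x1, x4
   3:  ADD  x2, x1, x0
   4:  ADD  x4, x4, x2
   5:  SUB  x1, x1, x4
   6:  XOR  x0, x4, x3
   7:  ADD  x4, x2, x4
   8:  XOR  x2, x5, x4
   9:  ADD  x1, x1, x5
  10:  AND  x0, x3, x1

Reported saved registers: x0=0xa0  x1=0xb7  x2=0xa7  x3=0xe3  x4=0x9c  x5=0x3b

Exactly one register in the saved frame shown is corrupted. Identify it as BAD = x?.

after  0: x0=0xd3 x1=0x0c x2=0xdd x3=0xe3 x4=0x0a x5=0x3b  N=1 Z=0
after  1: x0=0x3f x1=0x0c x2=0xdd x3=0xe3 x4=0x0a x5=0x3b  N=0 Z=0
after  2: x0=0x3f x1=0x0a x2=0xdd x3=0xe3 x4=0x0a x5=0x3b  N=0 Z=0
after  3: x0=0x3f x1=0x0a x2=0x49 x3=0xe3 x4=0x0a x5=0x3b  N=0 Z=0
after  4: x0=0x3f x1=0x0a x2=0x49 x3=0xe3 x4=0x53 x5=0x3b  N=0 Z=0
after  5: x0=0x3f x1=0xb7 x2=0x49 x3=0xe3 x4=0x53 x5=0x3b  N=1 Z=0
after  6: x0=0xb0 x1=0xb7 x2=0x49 x3=0xe3 x4=0x53 x5=0x3b  N=1 Z=0
after  7: x0=0xb0 x1=0xb7 x2=0x49 x3=0xe3 x4=0x9c x5=0x3b  N=1 Z=0
after  8: x0=0xb0 x1=0xb7 x2=0xa7 x3=0xe3 x4=0x9c x5=0x3b  N=1 Z=0
-- IRQ taken; context saved, return-PC = 9 --
mismatch: x0: reported 0xa0 vs actual 0xb0

BAD = x0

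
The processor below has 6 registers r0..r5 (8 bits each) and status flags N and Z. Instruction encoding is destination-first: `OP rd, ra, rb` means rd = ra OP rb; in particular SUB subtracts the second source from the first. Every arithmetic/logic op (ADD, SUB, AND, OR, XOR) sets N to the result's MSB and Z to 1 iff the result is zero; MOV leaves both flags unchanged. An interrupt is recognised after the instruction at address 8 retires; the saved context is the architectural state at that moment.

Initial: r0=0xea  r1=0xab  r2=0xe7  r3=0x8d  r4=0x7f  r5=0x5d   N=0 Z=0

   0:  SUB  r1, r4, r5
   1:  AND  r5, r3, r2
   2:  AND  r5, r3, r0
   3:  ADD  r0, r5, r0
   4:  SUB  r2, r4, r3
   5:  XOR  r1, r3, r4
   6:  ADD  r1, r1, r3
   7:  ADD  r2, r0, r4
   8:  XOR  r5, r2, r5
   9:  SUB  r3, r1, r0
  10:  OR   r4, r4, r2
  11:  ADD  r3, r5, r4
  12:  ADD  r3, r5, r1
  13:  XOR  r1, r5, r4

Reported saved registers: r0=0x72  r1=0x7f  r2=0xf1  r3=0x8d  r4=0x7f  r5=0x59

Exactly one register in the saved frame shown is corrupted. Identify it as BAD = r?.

after  0: r0=0xea r1=0x22 r2=0xe7 r3=0x8d r4=0x7f r5=0x5d  N=0 Z=0
after  1: r0=0xea r1=0x22 r2=0xe7 r3=0x8d r4=0x7f r5=0x85  N=1 Z=0
after  2: r0=0xea r1=0x22 r2=0xe7 r3=0x8d r4=0x7f r5=0x88  N=1 Z=0
after  3: r0=0x72 r1=0x22 r2=0xe7 r3=0x8d r4=0x7f r5=0x88  N=0 Z=0
after  4: r0=0x72 r1=0x22 r2=0xf2 r3=0x8d r4=0x7f r5=0x88  N=1 Z=0
after  5: r0=0x72 r1=0xf2 r2=0xf2 r3=0x8d r4=0x7f r5=0x88  N=1 Z=0
after  6: r0=0x72 r1=0x7f r2=0xf2 r3=0x8d r4=0x7f r5=0x88  N=0 Z=0
after  7: r0=0x72 r1=0x7f r2=0xf1 r3=0x8d r4=0x7f r5=0x88  N=1 Z=0
after  8: r0=0x72 r1=0x7f r2=0xf1 r3=0x8d r4=0x7f r5=0x79  N=0 Z=0
-- IRQ taken; context saved, return-PC = 9 --
mismatch: r5: reported 0x59 vs actual 0x79

BAD = r5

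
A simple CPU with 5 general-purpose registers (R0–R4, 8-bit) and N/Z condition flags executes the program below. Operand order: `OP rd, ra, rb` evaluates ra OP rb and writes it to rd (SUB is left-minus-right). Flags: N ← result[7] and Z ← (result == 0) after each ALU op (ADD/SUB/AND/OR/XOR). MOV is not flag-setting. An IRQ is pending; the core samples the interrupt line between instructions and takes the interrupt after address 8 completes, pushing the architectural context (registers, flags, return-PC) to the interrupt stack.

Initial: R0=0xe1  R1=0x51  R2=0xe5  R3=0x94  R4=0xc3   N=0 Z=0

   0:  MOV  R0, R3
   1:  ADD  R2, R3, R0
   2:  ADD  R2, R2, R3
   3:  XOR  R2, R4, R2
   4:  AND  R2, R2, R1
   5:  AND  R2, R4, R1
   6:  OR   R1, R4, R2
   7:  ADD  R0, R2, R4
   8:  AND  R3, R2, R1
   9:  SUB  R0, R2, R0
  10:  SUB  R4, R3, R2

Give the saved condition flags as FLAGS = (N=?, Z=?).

FLAGS = (N=0, Z=0)

after  0: R0=0x94 R1=0x51 R2=0xe5 R3=0x94 R4=0xc3  N=0 Z=0
after  1: R0=0x94 R1=0x51 R2=0x28 R3=0x94 R4=0xc3  N=0 Z=0
after  2: R0=0x94 R1=0x51 R2=0xbc R3=0x94 R4=0xc3  N=1 Z=0
after  3: R0=0x94 R1=0x51 R2=0x7f R3=0x94 R4=0xc3  N=0 Z=0
after  4: R0=0x94 R1=0x51 R2=0x51 R3=0x94 R4=0xc3  N=0 Z=0
after  5: R0=0x94 R1=0x51 R2=0x41 R3=0x94 R4=0xc3  N=0 Z=0
after  6: R0=0x94 R1=0xc3 R2=0x41 R3=0x94 R4=0xc3  N=1 Z=0
after  7: R0=0x04 R1=0xc3 R2=0x41 R3=0x94 R4=0xc3  N=0 Z=0
after  8: R0=0x04 R1=0xc3 R2=0x41 R3=0x41 R4=0xc3  N=0 Z=0
-- IRQ taken; context saved, return-PC = 9 --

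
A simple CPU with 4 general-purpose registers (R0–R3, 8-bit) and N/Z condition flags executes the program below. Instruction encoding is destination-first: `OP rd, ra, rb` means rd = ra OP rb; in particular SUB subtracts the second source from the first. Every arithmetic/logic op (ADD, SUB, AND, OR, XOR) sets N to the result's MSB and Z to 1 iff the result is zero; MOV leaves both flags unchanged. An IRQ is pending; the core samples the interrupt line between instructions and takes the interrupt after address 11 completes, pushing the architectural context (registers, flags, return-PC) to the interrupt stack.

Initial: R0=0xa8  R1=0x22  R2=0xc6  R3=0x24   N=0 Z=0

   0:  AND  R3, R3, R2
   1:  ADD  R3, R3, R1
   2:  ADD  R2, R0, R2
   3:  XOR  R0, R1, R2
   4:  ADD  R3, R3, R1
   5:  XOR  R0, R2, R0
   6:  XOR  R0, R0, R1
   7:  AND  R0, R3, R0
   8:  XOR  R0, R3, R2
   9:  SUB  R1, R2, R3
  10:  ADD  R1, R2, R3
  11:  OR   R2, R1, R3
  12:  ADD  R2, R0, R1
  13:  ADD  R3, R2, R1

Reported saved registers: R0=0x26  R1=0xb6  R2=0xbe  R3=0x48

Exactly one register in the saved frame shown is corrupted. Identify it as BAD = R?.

BAD = R2

after  0: R0=0xa8 R1=0x22 R2=0xc6 R3=0x04  N=0 Z=0
after  1: R0=0xa8 R1=0x22 R2=0xc6 R3=0x26  N=0 Z=0
after  2: R0=0xa8 R1=0x22 R2=0x6e R3=0x26  N=0 Z=0
after  3: R0=0x4c R1=0x22 R2=0x6e R3=0x26  N=0 Z=0
after  4: R0=0x4c R1=0x22 R2=0x6e R3=0x48  N=0 Z=0
after  5: R0=0x22 R1=0x22 R2=0x6e R3=0x48  N=0 Z=0
after  6: R0=0x00 R1=0x22 R2=0x6e R3=0x48  N=0 Z=1
after  7: R0=0x00 R1=0x22 R2=0x6e R3=0x48  N=0 Z=1
after  8: R0=0x26 R1=0x22 R2=0x6e R3=0x48  N=0 Z=0
after  9: R0=0x26 R1=0x26 R2=0x6e R3=0x48  N=0 Z=0
after 10: R0=0x26 R1=0xb6 R2=0x6e R3=0x48  N=1 Z=0
after 11: R0=0x26 R1=0xb6 R2=0xfe R3=0x48  N=1 Z=0
-- IRQ taken; context saved, return-PC = 12 --
mismatch: R2: reported 0xbe vs actual 0xfe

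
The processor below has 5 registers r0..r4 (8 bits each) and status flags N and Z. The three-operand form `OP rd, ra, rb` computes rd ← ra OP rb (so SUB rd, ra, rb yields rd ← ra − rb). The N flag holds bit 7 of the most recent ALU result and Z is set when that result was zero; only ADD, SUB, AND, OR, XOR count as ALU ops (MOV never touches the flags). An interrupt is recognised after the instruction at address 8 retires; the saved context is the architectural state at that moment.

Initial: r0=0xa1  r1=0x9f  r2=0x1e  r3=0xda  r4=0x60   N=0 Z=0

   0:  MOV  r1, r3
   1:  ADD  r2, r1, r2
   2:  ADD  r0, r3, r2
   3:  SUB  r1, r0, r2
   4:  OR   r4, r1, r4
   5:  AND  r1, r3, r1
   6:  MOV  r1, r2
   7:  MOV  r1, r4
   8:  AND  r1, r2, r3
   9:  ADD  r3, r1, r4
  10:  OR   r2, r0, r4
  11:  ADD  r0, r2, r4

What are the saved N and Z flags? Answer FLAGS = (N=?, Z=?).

after  0: r0=0xa1 r1=0xda r2=0x1e r3=0xda r4=0x60  N=0 Z=0
after  1: r0=0xa1 r1=0xda r2=0xf8 r3=0xda r4=0x60  N=1 Z=0
after  2: r0=0xd2 r1=0xda r2=0xf8 r3=0xda r4=0x60  N=1 Z=0
after  3: r0=0xd2 r1=0xda r2=0xf8 r3=0xda r4=0x60  N=1 Z=0
after  4: r0=0xd2 r1=0xda r2=0xf8 r3=0xda r4=0xfa  N=1 Z=0
after  5: r0=0xd2 r1=0xda r2=0xf8 r3=0xda r4=0xfa  N=1 Z=0
after  6: r0=0xd2 r1=0xf8 r2=0xf8 r3=0xda r4=0xfa  N=1 Z=0
after  7: r0=0xd2 r1=0xfa r2=0xf8 r3=0xda r4=0xfa  N=1 Z=0
after  8: r0=0xd2 r1=0xd8 r2=0xf8 r3=0xda r4=0xfa  N=1 Z=0
-- IRQ taken; context saved, return-PC = 9 --

FLAGS = (N=1, Z=0)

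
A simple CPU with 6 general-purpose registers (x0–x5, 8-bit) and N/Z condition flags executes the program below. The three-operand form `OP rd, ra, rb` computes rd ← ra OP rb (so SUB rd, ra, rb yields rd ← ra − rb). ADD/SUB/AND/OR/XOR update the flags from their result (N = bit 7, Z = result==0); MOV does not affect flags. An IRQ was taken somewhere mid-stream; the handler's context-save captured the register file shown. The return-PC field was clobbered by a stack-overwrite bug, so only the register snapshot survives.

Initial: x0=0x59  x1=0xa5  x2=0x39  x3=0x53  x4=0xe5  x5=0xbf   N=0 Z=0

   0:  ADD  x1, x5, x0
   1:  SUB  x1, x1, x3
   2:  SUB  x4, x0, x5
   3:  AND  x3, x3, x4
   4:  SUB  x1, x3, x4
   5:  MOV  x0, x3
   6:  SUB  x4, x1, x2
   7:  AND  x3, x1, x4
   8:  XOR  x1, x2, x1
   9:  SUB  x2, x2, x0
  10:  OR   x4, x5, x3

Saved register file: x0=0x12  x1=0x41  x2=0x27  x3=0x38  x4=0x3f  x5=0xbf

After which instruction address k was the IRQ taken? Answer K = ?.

K = 9

after  0: x0=0x59 x1=0x18 x2=0x39 x3=0x53 x4=0xe5 x5=0xbf  N=0 Z=0
after  1: x0=0x59 x1=0xc5 x2=0x39 x3=0x53 x4=0xe5 x5=0xbf  N=1 Z=0
after  2: x0=0x59 x1=0xc5 x2=0x39 x3=0x53 x4=0x9a x5=0xbf  N=1 Z=0
after  3: x0=0x59 x1=0xc5 x2=0x39 x3=0x12 x4=0x9a x5=0xbf  N=0 Z=0
after  4: x0=0x59 x1=0x78 x2=0x39 x3=0x12 x4=0x9a x5=0xbf  N=0 Z=0
after  5: x0=0x12 x1=0x78 x2=0x39 x3=0x12 x4=0x9a x5=0xbf  N=0 Z=0
after  6: x0=0x12 x1=0x78 x2=0x39 x3=0x12 x4=0x3f x5=0xbf  N=0 Z=0
after  7: x0=0x12 x1=0x78 x2=0x39 x3=0x38 x4=0x3f x5=0xbf  N=0 Z=0
after  8: x0=0x12 x1=0x41 x2=0x39 x3=0x38 x4=0x3f x5=0xbf  N=0 Z=0
after  9: x0=0x12 x1=0x41 x2=0x27 x3=0x38 x4=0x3f x5=0xbf  N=0 Z=0
-- IRQ taken; context saved, return-PC = 10 --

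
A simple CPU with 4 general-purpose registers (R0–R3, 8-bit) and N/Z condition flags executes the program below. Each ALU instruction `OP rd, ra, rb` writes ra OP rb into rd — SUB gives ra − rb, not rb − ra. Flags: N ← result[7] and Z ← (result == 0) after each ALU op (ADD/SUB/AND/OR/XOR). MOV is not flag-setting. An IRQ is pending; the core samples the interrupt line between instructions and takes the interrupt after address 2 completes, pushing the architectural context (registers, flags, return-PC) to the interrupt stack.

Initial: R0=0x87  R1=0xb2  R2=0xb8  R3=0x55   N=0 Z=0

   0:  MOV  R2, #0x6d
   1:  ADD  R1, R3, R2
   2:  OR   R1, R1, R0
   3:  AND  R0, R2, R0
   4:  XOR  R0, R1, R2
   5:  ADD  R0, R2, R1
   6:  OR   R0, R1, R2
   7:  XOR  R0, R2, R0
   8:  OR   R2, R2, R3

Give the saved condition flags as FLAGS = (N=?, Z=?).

FLAGS = (N=1, Z=0)

after  0: R0=0x87 R1=0xb2 R2=0x6d R3=0x55  N=0 Z=0
after  1: R0=0x87 R1=0xc2 R2=0x6d R3=0x55  N=1 Z=0
after  2: R0=0x87 R1=0xc7 R2=0x6d R3=0x55  N=1 Z=0
-- IRQ taken; context saved, return-PC = 3 --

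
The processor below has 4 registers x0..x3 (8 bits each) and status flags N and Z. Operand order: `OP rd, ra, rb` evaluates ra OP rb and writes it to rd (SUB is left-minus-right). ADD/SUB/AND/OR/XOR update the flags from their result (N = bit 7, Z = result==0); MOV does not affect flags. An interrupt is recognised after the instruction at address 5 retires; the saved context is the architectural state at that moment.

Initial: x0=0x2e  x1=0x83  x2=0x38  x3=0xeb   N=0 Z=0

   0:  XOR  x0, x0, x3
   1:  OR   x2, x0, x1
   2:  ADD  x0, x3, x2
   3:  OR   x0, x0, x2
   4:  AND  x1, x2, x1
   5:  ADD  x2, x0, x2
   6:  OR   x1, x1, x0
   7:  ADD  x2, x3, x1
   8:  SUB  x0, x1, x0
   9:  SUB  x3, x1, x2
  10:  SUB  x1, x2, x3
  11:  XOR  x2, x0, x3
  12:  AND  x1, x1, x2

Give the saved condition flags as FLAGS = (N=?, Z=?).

FLAGS = (N=1, Z=0)

after  0: x0=0xc5 x1=0x83 x2=0x38 x3=0xeb  N=1 Z=0
after  1: x0=0xc5 x1=0x83 x2=0xc7 x3=0xeb  N=1 Z=0
after  2: x0=0xb2 x1=0x83 x2=0xc7 x3=0xeb  N=1 Z=0
after  3: x0=0xf7 x1=0x83 x2=0xc7 x3=0xeb  N=1 Z=0
after  4: x0=0xf7 x1=0x83 x2=0xc7 x3=0xeb  N=1 Z=0
after  5: x0=0xf7 x1=0x83 x2=0xbe x3=0xeb  N=1 Z=0
-- IRQ taken; context saved, return-PC = 6 --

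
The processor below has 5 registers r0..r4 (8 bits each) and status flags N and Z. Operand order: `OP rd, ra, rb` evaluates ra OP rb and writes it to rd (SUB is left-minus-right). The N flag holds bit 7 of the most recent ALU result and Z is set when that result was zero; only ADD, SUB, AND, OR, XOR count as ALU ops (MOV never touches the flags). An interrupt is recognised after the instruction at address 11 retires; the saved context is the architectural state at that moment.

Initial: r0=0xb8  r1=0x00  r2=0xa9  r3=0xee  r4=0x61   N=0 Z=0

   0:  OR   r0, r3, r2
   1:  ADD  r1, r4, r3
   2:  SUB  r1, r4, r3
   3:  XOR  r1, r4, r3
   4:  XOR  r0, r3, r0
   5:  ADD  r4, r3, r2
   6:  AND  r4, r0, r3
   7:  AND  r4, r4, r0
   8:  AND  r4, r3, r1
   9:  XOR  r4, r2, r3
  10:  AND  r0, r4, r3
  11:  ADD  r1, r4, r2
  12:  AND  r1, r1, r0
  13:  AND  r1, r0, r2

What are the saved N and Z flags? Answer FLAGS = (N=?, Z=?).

after  0: r0=0xef r1=0x00 r2=0xa9 r3=0xee r4=0x61  N=1 Z=0
after  1: r0=0xef r1=0x4f r2=0xa9 r3=0xee r4=0x61  N=0 Z=0
after  2: r0=0xef r1=0x73 r2=0xa9 r3=0xee r4=0x61  N=0 Z=0
after  3: r0=0xef r1=0x8f r2=0xa9 r3=0xee r4=0x61  N=1 Z=0
after  4: r0=0x01 r1=0x8f r2=0xa9 r3=0xee r4=0x61  N=0 Z=0
after  5: r0=0x01 r1=0x8f r2=0xa9 r3=0xee r4=0x97  N=1 Z=0
after  6: r0=0x01 r1=0x8f r2=0xa9 r3=0xee r4=0x00  N=0 Z=1
after  7: r0=0x01 r1=0x8f r2=0xa9 r3=0xee r4=0x00  N=0 Z=1
after  8: r0=0x01 r1=0x8f r2=0xa9 r3=0xee r4=0x8e  N=1 Z=0
after  9: r0=0x01 r1=0x8f r2=0xa9 r3=0xee r4=0x47  N=0 Z=0
after 10: r0=0x46 r1=0x8f r2=0xa9 r3=0xee r4=0x47  N=0 Z=0
after 11: r0=0x46 r1=0xf0 r2=0xa9 r3=0xee r4=0x47  N=1 Z=0
-- IRQ taken; context saved, return-PC = 12 --

FLAGS = (N=1, Z=0)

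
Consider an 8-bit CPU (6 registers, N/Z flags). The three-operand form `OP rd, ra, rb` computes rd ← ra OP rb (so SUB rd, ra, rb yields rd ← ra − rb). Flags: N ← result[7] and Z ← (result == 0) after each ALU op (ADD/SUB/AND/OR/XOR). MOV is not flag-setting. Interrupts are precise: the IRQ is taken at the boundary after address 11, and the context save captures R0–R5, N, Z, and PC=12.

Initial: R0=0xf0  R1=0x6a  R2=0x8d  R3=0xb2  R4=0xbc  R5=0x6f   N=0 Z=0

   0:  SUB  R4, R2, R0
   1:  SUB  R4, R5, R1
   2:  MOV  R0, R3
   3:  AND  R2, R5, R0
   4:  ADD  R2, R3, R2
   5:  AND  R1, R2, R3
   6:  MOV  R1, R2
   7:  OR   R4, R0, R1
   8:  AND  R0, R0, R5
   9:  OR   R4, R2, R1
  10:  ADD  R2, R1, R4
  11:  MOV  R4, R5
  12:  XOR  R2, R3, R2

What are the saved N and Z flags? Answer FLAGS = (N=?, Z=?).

FLAGS = (N=1, Z=0)

after  0: R0=0xf0 R1=0x6a R2=0x8d R3=0xb2 R4=0x9d R5=0x6f  N=1 Z=0
after  1: R0=0xf0 R1=0x6a R2=0x8d R3=0xb2 R4=0x05 R5=0x6f  N=0 Z=0
after  2: R0=0xb2 R1=0x6a R2=0x8d R3=0xb2 R4=0x05 R5=0x6f  N=0 Z=0
after  3: R0=0xb2 R1=0x6a R2=0x22 R3=0xb2 R4=0x05 R5=0x6f  N=0 Z=0
after  4: R0=0xb2 R1=0x6a R2=0xd4 R3=0xb2 R4=0x05 R5=0x6f  N=1 Z=0
after  5: R0=0xb2 R1=0x90 R2=0xd4 R3=0xb2 R4=0x05 R5=0x6f  N=1 Z=0
after  6: R0=0xb2 R1=0xd4 R2=0xd4 R3=0xb2 R4=0x05 R5=0x6f  N=1 Z=0
after  7: R0=0xb2 R1=0xd4 R2=0xd4 R3=0xb2 R4=0xf6 R5=0x6f  N=1 Z=0
after  8: R0=0x22 R1=0xd4 R2=0xd4 R3=0xb2 R4=0xf6 R5=0x6f  N=0 Z=0
after  9: R0=0x22 R1=0xd4 R2=0xd4 R3=0xb2 R4=0xd4 R5=0x6f  N=1 Z=0
after 10: R0=0x22 R1=0xd4 R2=0xa8 R3=0xb2 R4=0xd4 R5=0x6f  N=1 Z=0
after 11: R0=0x22 R1=0xd4 R2=0xa8 R3=0xb2 R4=0x6f R5=0x6f  N=1 Z=0
-- IRQ taken; context saved, return-PC = 12 --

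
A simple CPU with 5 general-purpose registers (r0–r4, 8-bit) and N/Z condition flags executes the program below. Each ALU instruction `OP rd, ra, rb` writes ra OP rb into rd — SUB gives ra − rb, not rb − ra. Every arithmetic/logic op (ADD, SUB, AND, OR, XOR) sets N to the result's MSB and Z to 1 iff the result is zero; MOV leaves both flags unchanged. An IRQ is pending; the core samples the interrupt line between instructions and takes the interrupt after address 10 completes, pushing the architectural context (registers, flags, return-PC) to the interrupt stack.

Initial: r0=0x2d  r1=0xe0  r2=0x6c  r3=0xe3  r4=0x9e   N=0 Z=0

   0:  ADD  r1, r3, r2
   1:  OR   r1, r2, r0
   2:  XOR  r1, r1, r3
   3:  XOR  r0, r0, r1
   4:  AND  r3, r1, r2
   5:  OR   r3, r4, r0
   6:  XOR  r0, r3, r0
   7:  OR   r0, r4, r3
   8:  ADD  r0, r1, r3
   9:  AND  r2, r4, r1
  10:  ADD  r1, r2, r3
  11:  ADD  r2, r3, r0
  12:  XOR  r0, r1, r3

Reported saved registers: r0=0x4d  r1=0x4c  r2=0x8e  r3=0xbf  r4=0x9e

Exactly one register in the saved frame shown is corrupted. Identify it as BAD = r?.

BAD = r1

after  0: r0=0x2d r1=0x4f r2=0x6c r3=0xe3 r4=0x9e  N=0 Z=0
after  1: r0=0x2d r1=0x6d r2=0x6c r3=0xe3 r4=0x9e  N=0 Z=0
after  2: r0=0x2d r1=0x8e r2=0x6c r3=0xe3 r4=0x9e  N=1 Z=0
after  3: r0=0xa3 r1=0x8e r2=0x6c r3=0xe3 r4=0x9e  N=1 Z=0
after  4: r0=0xa3 r1=0x8e r2=0x6c r3=0x0c r4=0x9e  N=0 Z=0
after  5: r0=0xa3 r1=0x8e r2=0x6c r3=0xbf r4=0x9e  N=1 Z=0
after  6: r0=0x1c r1=0x8e r2=0x6c r3=0xbf r4=0x9e  N=0 Z=0
after  7: r0=0xbf r1=0x8e r2=0x6c r3=0xbf r4=0x9e  N=1 Z=0
after  8: r0=0x4d r1=0x8e r2=0x6c r3=0xbf r4=0x9e  N=0 Z=0
after  9: r0=0x4d r1=0x8e r2=0x8e r3=0xbf r4=0x9e  N=1 Z=0
after 10: r0=0x4d r1=0x4d r2=0x8e r3=0xbf r4=0x9e  N=0 Z=0
-- IRQ taken; context saved, return-PC = 11 --
mismatch: r1: reported 0x4c vs actual 0x4d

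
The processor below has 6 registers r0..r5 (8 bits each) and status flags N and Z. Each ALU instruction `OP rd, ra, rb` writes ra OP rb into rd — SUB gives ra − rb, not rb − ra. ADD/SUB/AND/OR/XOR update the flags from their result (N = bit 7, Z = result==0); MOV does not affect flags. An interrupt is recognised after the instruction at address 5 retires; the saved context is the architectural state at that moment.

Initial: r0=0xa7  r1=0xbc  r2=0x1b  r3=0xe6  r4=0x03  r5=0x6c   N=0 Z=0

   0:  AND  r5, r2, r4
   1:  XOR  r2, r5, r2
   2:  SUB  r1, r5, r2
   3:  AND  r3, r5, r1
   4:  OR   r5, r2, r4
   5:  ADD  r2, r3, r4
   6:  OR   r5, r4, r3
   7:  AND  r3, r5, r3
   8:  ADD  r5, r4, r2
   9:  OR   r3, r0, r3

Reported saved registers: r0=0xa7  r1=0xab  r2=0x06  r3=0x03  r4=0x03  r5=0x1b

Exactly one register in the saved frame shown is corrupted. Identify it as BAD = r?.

BAD = r1

after  0: r0=0xa7 r1=0xbc r2=0x1b r3=0xe6 r4=0x03 r5=0x03  N=0 Z=0
after  1: r0=0xa7 r1=0xbc r2=0x18 r3=0xe6 r4=0x03 r5=0x03  N=0 Z=0
after  2: r0=0xa7 r1=0xeb r2=0x18 r3=0xe6 r4=0x03 r5=0x03  N=1 Z=0
after  3: r0=0xa7 r1=0xeb r2=0x18 r3=0x03 r4=0x03 r5=0x03  N=0 Z=0
after  4: r0=0xa7 r1=0xeb r2=0x18 r3=0x03 r4=0x03 r5=0x1b  N=0 Z=0
after  5: r0=0xa7 r1=0xeb r2=0x06 r3=0x03 r4=0x03 r5=0x1b  N=0 Z=0
-- IRQ taken; context saved, return-PC = 6 --
mismatch: r1: reported 0xab vs actual 0xeb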